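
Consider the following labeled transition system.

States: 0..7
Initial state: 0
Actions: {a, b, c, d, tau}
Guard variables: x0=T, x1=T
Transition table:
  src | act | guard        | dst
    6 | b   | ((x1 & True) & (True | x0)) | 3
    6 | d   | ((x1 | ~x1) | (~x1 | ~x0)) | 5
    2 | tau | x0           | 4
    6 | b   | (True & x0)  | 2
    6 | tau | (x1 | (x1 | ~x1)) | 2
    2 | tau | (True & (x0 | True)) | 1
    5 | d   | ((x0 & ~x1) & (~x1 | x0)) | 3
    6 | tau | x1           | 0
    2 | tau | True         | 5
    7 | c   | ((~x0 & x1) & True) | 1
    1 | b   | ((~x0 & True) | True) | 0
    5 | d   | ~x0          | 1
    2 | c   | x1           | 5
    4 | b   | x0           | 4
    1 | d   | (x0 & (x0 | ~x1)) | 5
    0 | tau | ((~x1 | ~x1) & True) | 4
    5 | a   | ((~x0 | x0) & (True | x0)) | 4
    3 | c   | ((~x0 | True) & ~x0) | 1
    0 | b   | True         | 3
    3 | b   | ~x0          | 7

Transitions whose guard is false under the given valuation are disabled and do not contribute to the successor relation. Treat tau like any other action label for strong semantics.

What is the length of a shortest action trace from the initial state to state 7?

Answer: UNREACHABLE

Working:
Layered search for 7:
  Layer 0: {0}
  Layer 1: {3}
7 never appears.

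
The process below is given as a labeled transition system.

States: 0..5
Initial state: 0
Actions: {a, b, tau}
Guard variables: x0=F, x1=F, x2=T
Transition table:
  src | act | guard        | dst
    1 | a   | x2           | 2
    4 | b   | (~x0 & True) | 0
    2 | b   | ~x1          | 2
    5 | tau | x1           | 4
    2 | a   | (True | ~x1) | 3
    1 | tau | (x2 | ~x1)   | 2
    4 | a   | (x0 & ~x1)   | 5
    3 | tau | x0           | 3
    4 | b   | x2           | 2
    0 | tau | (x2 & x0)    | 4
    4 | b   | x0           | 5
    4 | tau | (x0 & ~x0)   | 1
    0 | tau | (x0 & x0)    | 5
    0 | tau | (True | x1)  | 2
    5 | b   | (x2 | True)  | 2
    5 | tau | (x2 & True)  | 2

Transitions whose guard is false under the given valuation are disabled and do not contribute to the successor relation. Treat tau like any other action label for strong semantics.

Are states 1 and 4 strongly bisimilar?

Bisimulation quotient by refinement:
  P[0] = {{0,1,2,3,4,5}}
  P[1] = {{0},{1},{2},{3},{4},{5}}
Fixed point at round 2; 6 class(es).
class of 1: {1}; class of 4: {4}

Answer: NOT BISIMILAR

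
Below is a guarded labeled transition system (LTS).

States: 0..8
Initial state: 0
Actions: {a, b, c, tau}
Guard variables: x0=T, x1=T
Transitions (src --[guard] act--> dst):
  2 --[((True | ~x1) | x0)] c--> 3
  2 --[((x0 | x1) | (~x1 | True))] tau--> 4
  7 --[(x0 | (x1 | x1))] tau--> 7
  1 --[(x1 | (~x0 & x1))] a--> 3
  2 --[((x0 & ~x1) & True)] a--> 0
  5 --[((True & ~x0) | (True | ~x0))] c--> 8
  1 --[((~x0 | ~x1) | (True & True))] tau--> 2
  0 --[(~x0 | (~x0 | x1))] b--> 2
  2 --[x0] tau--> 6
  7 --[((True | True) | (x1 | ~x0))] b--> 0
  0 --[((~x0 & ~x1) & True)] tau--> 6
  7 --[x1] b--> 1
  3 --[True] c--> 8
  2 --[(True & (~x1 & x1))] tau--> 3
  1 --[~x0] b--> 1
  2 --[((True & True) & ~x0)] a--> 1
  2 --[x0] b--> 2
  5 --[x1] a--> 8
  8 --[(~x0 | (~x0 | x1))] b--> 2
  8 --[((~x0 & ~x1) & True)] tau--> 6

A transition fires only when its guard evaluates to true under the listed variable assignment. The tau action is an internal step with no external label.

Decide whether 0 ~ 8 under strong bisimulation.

Answer: BISIMILAR

Working:
Compute ~ classes (split until stable):
  round 0: {{0,1,2,3,4,5,6,7,8}}
  round 1: {{0,8},{1},{2},{3},{4,6},{5},{7}}
stable after 2 split(s): 7 block(s)
0∈{0,8}, 8∈{0,8}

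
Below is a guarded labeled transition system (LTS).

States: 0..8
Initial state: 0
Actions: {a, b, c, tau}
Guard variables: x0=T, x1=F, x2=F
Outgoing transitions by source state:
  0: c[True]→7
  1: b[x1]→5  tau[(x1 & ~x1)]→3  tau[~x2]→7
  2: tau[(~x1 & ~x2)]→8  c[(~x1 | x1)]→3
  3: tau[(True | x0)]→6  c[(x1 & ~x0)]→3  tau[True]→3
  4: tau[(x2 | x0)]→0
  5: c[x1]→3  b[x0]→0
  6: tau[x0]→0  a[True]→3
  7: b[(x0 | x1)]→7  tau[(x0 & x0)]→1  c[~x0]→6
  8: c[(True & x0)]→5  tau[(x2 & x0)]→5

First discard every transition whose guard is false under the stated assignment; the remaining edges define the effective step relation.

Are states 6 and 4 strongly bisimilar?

Compute ~ classes (split until stable):
  round 0: {{0,1,2,3,4,5,6,7,8}}
  round 1: {{0,8},{1,3,4},{2},{5},{6},{7}}
  round 2: {{0},{1},{2},{3},{4},{5},{6},{7},{8}}
9 equivalence class(es) (converged in 3)
class of 6: {6}; class of 4: {4}

Answer: NOT BISIMILAR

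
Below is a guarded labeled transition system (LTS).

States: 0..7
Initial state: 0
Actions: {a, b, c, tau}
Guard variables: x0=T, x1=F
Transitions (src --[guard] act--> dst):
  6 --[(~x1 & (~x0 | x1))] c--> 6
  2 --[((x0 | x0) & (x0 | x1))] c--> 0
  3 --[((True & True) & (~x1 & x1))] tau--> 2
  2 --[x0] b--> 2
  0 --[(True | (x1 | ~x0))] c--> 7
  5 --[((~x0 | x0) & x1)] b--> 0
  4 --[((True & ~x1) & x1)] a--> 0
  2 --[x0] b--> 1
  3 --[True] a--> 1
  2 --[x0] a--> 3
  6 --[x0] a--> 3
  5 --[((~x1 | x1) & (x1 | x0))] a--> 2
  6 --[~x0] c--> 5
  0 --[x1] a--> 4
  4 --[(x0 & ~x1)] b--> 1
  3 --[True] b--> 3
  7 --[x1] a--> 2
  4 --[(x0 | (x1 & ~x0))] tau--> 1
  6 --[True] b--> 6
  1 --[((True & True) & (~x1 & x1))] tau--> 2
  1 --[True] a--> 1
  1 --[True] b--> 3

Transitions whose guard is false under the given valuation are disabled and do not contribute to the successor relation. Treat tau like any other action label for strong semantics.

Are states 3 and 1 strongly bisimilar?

Answer: BISIMILAR

Working:
Compute ~ classes (split until stable):
  round 0: {{0,1,2,3,4,5,6,7}}
  round 1: {{0},{1,3,6},{2},{4},{5},{7}}
6 equivalence class(es) (converged in 2)
3∈{1,3,6}, 1∈{1,3,6}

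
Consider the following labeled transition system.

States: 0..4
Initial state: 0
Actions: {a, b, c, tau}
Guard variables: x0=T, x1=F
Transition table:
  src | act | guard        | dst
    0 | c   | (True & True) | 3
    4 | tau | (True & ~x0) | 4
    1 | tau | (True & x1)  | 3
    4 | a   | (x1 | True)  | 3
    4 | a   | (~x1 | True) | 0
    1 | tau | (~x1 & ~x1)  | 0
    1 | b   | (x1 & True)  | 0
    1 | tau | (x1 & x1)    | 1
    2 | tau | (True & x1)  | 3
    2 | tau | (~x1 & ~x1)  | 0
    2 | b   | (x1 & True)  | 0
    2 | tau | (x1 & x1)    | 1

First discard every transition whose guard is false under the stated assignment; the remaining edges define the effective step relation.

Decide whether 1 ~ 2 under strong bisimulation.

Answer: BISIMILAR

Analysis:
Bisimulation quotient by refinement:
  round 0: {{0,1,2,3,4}}
  round 1: {{0},{1,2},{3},{4}}
4 equivalence class(es) (converged in 2)
1∈{1,2}, 2∈{1,2}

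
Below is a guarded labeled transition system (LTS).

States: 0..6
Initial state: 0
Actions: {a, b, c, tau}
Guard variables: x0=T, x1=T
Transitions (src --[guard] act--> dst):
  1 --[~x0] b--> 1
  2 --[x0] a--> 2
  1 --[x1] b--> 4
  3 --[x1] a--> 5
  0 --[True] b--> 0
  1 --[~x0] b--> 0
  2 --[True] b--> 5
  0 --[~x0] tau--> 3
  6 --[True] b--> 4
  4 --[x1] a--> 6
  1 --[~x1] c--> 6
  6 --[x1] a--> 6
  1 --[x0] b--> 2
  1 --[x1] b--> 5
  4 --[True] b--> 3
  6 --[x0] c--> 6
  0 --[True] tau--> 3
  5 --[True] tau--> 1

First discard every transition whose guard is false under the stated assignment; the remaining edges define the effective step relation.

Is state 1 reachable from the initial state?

After dropping false guards: 14 live edges.
L0 = {0}
L1 = {3}  cumulative {0,3}
L2 = {5}  cumulative {0,3,5}
L3 = {1}  cumulative {0,1,3,5}
L4 = {2,4}  cumulative {0,1,2,3,4,5}
L5 = {6}  cumulative {0,1,2,3,4,5,6}
Reach set: {0,1,2,3,4,5,6}
trace reaching 1: tau·a·tau

Answer: REACHABLE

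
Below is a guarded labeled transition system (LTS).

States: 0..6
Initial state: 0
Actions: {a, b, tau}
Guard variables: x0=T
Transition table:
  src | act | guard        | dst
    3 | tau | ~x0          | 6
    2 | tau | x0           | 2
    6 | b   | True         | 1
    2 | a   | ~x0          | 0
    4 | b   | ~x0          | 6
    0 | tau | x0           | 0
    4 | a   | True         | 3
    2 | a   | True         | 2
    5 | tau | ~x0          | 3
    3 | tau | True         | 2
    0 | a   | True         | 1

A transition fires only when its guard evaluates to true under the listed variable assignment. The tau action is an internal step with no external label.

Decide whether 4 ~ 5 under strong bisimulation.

Refine partition for ~:
  P[0] = {{0,1,2,3,4,5,6}}
  P[1] = {{0,2},{1,5},{3},{4},{6}}
  P[2] = {{0},{1,5},{2},{3},{4},{6}}
Fixed point at round 3; 6 class(es).
[4]={4}  [5]={1,5}

Answer: NOT BISIMILAR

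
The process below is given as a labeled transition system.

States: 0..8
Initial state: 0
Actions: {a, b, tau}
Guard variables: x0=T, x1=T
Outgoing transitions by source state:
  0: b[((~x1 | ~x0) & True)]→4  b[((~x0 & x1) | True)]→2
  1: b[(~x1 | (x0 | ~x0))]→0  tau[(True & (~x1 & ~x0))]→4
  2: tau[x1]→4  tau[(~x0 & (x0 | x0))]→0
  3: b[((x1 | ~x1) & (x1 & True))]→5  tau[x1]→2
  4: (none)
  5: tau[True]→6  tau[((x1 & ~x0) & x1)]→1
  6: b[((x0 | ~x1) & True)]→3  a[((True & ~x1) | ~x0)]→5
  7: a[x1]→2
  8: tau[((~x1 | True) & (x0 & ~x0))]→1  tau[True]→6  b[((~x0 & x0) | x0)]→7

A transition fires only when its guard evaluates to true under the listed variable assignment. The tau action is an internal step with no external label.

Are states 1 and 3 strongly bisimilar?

Answer: NOT BISIMILAR

Analysis:
Compute ~ classes (split until stable):
  round 0: {{0,1,2,3,4,5,6,7,8}}
  round 1: {{0,1,6},{2,5},{3,8},{4},{7}}
  round 2: {{0},{1},{2},{3},{4},{5},{6},{7},{8}}
stable after 3 split(s): 9 block(s)
[1]={1}  [3]={3}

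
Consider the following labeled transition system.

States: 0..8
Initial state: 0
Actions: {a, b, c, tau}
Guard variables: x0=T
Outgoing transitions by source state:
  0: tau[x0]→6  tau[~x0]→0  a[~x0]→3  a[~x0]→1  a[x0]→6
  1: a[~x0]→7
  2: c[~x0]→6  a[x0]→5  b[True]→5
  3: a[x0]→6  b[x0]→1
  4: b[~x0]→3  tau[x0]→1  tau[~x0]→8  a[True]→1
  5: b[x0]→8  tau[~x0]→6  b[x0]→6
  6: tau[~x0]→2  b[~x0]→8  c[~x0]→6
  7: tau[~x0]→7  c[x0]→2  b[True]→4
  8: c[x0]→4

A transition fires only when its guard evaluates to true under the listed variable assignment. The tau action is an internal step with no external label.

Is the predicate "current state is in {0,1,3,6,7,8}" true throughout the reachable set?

Safe = {0,1,3,6,7,8}
Reach set: {0,6}
  0: ✓
  6: ✓

Answer: INVARIANT HOLDS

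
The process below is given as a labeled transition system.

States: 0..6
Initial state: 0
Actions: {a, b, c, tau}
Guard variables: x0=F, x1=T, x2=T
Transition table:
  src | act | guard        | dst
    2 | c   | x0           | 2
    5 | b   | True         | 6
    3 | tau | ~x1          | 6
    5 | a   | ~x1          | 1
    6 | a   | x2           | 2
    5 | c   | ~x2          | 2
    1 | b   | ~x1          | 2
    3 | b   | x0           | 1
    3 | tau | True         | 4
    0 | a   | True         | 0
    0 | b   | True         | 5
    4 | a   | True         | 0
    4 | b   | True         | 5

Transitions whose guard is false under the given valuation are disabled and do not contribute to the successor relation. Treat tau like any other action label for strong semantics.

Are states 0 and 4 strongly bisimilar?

Compute ~ classes (split until stable):
  P[0] = {{0,1,2,3,4,5,6}}
  P[1] = {{0,4},{1,2},{3},{5},{6}}
5 equivalence class(es) (converged in 2)
[0]={0,4}  [4]={0,4}

Answer: BISIMILAR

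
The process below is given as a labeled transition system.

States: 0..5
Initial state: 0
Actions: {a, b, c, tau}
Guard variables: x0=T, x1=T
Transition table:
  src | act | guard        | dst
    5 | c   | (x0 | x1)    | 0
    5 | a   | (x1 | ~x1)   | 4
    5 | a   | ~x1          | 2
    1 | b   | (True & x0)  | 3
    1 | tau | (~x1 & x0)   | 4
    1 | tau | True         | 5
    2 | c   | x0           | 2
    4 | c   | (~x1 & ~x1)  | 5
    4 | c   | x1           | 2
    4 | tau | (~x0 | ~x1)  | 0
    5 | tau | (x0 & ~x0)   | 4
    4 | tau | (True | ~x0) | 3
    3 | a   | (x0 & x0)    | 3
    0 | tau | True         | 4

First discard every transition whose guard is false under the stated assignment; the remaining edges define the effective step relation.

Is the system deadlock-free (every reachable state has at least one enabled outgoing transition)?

R = {0,2,3,4}
  0: tau→4  [deg 1]
  2: c→2  [deg 1]
  3: a→3  [deg 1]
  4: c→2  tau→3  [deg 2]

Answer: DEADLOCK-FREE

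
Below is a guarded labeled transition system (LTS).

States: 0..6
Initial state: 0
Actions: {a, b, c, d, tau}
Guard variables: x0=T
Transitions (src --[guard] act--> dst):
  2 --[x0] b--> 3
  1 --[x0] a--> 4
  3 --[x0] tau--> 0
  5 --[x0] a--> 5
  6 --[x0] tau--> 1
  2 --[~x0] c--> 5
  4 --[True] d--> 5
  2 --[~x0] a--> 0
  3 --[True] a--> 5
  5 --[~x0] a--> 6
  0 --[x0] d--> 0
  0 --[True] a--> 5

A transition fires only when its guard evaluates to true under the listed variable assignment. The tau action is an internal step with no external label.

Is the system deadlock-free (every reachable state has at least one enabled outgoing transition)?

Reach set: {0,5}
  0: a→5  d→0  [2 out]
  5: a→5  [1 out]

Answer: DEADLOCK-FREE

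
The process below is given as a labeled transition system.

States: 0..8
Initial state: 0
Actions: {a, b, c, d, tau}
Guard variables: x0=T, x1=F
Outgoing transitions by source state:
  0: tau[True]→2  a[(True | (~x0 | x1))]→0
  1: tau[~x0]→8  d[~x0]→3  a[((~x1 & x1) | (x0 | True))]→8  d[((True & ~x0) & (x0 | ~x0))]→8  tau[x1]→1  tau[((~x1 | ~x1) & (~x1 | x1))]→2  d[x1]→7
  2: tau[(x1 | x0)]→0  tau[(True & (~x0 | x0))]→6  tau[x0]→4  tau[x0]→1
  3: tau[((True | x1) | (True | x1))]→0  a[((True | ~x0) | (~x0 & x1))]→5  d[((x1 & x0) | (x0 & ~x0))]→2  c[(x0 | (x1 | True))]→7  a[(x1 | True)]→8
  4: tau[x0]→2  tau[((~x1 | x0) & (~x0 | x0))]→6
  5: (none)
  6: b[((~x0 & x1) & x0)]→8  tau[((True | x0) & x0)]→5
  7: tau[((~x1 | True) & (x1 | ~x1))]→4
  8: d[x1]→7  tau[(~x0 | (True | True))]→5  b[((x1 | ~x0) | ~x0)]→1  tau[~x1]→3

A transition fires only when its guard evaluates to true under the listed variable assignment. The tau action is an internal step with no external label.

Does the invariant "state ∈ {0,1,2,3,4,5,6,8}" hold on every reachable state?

Answer: INVARIANT VIOLATED at state 7

Analysis:
Allowed set {0,1,2,3,4,5,6,8}
R = {0,1,2,3,4,5,6,7,8}
  0: ✓
  1: ✓
  2: ✓
  3: ✓
  4: ✓
  5: ✓
  6: ✓
  7: outside
  8: ✓
reach 7 via tau·tau·a·tau·c — violates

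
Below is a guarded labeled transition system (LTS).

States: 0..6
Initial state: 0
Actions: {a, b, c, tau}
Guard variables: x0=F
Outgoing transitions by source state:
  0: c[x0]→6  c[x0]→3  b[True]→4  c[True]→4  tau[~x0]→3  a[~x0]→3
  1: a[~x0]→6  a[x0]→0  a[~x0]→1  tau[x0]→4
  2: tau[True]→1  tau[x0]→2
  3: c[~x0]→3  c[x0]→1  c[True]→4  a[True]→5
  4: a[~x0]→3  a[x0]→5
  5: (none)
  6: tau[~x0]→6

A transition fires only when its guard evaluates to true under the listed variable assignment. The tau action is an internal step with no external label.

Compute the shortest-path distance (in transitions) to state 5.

Answer: 2

Working:
BFS to 5:
  L0 = {0}
  L1 = {3,4}
  L2 = {5}
5 enters at depth 2; path a·a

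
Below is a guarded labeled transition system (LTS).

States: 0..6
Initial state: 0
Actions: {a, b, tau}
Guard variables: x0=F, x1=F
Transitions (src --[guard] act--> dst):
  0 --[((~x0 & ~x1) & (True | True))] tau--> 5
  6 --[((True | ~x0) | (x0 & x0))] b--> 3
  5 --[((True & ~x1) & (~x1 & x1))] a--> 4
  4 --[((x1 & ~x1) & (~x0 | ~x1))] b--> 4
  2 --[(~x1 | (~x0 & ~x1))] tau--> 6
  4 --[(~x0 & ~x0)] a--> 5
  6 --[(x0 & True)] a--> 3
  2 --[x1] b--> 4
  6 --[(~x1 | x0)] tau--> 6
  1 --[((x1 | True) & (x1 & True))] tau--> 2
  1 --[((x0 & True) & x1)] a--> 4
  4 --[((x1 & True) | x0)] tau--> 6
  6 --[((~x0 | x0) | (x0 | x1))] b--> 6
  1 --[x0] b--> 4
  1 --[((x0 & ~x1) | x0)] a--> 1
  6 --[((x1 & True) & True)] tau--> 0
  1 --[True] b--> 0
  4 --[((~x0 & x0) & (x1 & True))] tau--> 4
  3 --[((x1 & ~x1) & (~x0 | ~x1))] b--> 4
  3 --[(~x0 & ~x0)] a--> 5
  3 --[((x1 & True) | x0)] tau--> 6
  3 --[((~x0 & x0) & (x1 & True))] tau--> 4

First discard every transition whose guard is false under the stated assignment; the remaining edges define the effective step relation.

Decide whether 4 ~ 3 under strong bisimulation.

Answer: BISIMILAR

Trace:
Refine partition for ~:
  round 0: {{0,1,2,3,4,5,6}}
  round 1: {{0,2},{1},{3,4},{5},{6}}
  round 2: {{0},{1},{2},{3,4},{5},{6}}
Fixed point at round 3; 6 class(es).
class of 4: {3,4}; class of 3: {3,4}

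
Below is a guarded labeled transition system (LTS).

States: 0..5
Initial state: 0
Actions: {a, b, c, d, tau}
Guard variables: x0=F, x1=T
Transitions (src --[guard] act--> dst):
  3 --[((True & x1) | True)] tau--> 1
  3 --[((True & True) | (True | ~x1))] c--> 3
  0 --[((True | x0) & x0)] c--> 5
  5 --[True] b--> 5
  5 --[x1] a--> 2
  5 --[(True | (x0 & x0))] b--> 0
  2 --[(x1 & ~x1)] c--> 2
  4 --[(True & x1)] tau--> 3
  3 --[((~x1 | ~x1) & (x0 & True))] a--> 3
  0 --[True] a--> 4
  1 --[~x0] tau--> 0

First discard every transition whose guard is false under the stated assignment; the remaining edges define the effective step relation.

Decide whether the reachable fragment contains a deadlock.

Reach set: {0,1,3,4}
  0: a→4  [deg 1]
  1: tau→0  [deg 1]
  3: c→3  tau→1  [deg 2]
  4: tau→3  [deg 1]

Answer: DEADLOCK-FREE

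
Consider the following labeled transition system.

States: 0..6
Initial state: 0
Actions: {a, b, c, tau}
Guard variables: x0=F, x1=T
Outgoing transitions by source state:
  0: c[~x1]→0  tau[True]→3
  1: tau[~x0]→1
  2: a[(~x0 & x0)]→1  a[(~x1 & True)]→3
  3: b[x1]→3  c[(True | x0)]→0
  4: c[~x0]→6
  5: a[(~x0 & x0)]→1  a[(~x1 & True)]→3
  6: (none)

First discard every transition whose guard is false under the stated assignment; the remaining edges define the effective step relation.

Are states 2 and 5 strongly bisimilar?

Answer: BISIMILAR

Analysis:
Compute ~ classes (split until stable):
  P[0] = {{0,1,2,3,4,5,6}}
  P[1] = {{0,1},{2,5,6},{3},{4}}
  P[2] = {{0},{1},{2,5,6},{3},{4}}
Fixed point at round 3; 5 class(es).
[2]={2,5,6}  [5]={2,5,6}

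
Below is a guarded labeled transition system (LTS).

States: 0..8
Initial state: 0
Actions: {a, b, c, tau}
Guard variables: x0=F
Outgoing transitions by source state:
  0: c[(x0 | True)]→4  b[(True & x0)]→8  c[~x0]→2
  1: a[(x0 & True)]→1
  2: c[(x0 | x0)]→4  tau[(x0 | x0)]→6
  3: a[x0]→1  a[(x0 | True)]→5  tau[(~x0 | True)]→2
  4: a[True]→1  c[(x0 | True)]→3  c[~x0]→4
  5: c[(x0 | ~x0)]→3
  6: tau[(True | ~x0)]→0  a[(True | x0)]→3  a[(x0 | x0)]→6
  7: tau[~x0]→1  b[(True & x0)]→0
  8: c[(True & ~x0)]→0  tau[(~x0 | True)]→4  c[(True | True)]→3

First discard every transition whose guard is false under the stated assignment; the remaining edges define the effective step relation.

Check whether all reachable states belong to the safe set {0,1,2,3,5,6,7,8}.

Answer: INVARIANT VIOLATED at state 4

Trace:
Safe = {0,1,2,3,5,6,7,8}
Reachable = {0,1,2,3,4,5}
  0: ok
  1: ok
  2: ok
  3: ok
  4: ✗ unsafe
  5: ok
counterexample path to 4: c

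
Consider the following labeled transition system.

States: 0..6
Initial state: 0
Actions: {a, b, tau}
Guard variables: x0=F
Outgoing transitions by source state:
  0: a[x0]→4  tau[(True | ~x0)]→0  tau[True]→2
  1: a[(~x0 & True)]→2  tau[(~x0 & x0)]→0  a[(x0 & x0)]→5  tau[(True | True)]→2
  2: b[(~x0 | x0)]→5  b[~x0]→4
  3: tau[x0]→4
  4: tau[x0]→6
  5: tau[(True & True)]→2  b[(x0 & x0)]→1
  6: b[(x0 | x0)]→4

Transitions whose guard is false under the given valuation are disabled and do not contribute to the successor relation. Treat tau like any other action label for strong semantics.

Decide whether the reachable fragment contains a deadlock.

Answer: DEADLOCK at state 4

Trace:
R = {0,2,4,5}
  0: tau→0  tau→2  [deg 2]
  2: b→4  b→5  [deg 2]
  4: ∅  [deadlock]
  5: tau→2  [deg 1]
Path to 4: tau·b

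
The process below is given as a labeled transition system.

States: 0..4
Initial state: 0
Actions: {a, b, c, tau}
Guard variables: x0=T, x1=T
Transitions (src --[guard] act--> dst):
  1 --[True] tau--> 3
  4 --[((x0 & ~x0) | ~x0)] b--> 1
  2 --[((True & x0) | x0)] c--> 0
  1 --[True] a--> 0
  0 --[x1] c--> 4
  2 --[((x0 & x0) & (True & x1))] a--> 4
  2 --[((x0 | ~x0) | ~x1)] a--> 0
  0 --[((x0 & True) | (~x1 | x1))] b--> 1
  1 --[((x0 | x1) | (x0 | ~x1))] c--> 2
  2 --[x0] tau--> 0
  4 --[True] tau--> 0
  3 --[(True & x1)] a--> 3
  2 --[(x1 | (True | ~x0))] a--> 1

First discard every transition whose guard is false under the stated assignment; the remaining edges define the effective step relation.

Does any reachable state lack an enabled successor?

Answer: DEADLOCK-FREE

Trace:
Reachable = {0,1,2,3,4}
  0: b→1  c→4  [2 exit(s)]
  1: a→0  c→2  tau→3  [3 exit(s)]
  2: a→0  a→1  a→4  c→0  tau→0  [5 exit(s)]
  3: a→3  [1 exit(s)]
  4: tau→0  [1 exit(s)]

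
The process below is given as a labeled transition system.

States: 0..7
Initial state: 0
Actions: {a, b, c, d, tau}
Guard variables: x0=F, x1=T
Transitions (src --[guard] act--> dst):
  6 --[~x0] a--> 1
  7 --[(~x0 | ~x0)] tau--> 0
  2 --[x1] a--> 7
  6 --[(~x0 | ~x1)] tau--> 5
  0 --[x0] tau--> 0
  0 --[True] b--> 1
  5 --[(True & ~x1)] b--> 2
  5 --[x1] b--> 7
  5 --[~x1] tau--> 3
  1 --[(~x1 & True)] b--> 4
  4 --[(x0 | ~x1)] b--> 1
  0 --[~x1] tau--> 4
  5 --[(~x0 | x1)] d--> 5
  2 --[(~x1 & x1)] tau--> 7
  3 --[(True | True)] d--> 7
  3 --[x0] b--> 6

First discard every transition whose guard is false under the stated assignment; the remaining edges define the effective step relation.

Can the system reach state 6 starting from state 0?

After dropping false guards: 8 live edges.
depth 0: {0}
depth 1: {1}  cumulative {0,1}
R = {0,1}

Answer: UNREACHABLE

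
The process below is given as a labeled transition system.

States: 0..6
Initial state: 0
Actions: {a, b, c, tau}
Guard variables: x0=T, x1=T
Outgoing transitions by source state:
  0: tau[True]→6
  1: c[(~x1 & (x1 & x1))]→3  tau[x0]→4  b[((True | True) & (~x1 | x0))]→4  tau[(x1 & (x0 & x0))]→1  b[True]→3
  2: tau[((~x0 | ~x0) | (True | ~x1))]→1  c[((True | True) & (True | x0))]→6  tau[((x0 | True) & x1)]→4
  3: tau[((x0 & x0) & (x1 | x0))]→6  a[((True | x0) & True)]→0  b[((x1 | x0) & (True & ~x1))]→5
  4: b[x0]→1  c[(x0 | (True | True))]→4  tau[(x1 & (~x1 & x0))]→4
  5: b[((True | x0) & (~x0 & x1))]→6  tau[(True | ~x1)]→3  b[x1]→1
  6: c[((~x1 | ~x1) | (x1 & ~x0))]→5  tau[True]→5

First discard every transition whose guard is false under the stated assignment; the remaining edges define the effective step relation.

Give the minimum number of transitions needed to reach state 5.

Answer: 2

Analysis:
Breadth-first toward 5:
  depth 0: {0}
  depth 1: {6}
  depth 2: {5}
first hit 5 at d=2 via tau·tau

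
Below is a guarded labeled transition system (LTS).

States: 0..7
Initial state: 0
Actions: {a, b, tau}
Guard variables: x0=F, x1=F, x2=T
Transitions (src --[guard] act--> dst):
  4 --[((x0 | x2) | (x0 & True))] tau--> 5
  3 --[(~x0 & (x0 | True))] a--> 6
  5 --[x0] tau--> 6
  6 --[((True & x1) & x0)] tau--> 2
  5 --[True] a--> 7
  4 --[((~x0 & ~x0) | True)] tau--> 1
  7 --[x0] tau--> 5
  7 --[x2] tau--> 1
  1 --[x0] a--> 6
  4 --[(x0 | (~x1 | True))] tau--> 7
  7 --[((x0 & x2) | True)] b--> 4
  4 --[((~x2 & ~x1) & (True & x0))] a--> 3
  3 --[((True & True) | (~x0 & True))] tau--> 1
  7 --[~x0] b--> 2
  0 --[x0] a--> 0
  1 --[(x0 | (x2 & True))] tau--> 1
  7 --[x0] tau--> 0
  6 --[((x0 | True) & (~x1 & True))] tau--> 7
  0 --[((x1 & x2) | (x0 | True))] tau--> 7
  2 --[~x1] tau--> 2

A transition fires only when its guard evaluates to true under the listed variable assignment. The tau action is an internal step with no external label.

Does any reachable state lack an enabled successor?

Answer: DEADLOCK-FREE

Working:
Reachable = {0,1,2,4,5,7}
  0: tau→7  [deg 1]
  1: tau→1  [deg 1]
  2: tau→2  [deg 1]
  4: tau→1  tau→5  tau→7  [deg 3]
  5: a→7  [deg 1]
  7: b→2  b→4  tau→1  [deg 3]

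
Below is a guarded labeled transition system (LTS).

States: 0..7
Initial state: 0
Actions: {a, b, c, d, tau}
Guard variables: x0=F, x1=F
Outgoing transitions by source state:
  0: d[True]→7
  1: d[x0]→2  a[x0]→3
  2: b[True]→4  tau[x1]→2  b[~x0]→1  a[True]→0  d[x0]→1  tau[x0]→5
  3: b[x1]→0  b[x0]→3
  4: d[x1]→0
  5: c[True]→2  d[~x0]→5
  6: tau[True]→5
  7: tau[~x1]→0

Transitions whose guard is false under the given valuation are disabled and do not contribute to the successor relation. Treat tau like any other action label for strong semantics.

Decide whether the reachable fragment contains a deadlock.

Reach set: {0,7}
  0: d→7  [deg 1]
  7: tau→0  [deg 1]

Answer: DEADLOCK-FREE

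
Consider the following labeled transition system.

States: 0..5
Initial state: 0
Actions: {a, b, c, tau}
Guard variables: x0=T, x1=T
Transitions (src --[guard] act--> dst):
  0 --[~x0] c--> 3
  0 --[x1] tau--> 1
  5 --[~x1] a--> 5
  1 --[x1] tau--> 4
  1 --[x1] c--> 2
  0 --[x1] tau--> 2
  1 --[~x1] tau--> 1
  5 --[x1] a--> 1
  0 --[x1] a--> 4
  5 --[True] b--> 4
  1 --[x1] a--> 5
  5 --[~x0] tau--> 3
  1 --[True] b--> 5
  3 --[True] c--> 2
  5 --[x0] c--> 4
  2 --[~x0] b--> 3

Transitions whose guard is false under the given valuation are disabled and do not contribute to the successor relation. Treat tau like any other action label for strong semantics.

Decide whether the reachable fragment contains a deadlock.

Answer: DEADLOCK at state 2

Analysis:
R = {0,1,2,4,5}
  0: a→4  tau→1  tau→2  [3 exit(s)]
  1: a→5  b→5  c→2  tau→4  [4 exit(s)]
  2: ∅  [STUCK]
  4: ∅  [STUCK]
  5: a→1  b→4  c→4  [3 exit(s)]
witness 2: tau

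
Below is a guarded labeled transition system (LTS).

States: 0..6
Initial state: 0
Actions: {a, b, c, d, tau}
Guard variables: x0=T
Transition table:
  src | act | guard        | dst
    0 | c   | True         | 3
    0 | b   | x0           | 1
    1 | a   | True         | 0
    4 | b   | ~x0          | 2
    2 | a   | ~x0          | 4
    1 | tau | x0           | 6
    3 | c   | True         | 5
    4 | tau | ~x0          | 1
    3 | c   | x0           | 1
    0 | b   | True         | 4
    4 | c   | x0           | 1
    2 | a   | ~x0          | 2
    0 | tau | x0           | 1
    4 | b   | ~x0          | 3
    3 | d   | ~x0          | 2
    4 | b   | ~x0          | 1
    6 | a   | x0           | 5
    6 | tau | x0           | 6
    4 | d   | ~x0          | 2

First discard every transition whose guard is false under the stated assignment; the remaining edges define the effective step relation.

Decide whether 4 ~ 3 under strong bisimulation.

Compute ~ classes (split until stable):
  round 0: {{0,1,2,3,4,5,6}}
  round 1: {{0},{1,6},{2,5},{3,4}}
  round 2: {{0},{1},{2,5},{3},{4},{6}}
stable after 3 split(s): 6 block(s)
4∈{4}, 3∈{3}

Answer: NOT BISIMILAR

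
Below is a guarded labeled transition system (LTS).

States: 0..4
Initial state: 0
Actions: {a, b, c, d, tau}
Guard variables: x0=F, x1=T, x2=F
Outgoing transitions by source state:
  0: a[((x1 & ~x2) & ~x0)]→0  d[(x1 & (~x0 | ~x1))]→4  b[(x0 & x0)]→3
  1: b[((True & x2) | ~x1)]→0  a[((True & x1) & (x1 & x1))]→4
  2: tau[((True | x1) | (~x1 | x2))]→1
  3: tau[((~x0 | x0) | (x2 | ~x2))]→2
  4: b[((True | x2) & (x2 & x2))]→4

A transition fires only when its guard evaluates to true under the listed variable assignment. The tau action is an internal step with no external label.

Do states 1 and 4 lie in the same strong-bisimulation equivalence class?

Refine partition for ~:
  round 0: {{0,1,2,3,4}}
  round 1: {{0},{1},{2,3},{4}}
  round 2: {{0},{1},{2},{3},{4}}
5 equivalence class(es) (converged in 3)
[1]={1}  [4]={4}

Answer: NOT BISIMILAR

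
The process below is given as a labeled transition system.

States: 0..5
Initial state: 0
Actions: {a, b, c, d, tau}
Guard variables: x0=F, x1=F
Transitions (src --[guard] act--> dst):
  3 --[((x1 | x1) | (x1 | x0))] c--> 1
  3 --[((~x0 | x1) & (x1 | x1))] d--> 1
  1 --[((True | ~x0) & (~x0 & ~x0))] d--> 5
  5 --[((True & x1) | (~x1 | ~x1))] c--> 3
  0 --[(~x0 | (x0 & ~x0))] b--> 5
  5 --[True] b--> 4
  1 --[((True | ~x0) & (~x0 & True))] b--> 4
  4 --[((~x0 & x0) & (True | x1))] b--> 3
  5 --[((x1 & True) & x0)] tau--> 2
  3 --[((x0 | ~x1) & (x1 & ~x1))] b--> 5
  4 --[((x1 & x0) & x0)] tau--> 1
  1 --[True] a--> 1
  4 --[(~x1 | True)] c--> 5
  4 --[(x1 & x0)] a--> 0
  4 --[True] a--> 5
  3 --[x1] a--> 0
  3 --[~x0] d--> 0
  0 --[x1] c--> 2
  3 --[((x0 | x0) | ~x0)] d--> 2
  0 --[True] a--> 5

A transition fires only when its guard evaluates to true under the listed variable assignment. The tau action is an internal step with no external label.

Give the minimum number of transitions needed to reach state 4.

Breadth-first toward 4:
  L0 = {0}
  L1 = {5}
  L2 = {3,4}
4 enters at depth 2; path a·b

Answer: 2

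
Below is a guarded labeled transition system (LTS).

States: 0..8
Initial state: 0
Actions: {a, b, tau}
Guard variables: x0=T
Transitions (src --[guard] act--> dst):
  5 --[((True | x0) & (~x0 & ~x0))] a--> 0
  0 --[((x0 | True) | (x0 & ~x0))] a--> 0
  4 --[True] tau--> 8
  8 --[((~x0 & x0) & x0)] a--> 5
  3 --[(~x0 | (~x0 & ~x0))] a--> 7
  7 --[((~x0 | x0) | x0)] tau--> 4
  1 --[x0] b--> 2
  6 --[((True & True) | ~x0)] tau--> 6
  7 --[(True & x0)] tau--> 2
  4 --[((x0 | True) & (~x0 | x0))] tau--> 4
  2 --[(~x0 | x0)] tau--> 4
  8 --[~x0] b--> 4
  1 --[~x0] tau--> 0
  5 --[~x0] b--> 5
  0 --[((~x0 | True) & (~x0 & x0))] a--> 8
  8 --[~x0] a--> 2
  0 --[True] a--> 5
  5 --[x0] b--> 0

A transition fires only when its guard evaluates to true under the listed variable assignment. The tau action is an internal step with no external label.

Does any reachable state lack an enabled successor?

Reach set: {0,5}
  0: a→0  a→5  [2 out]
  5: b→0  [1 out]

Answer: DEADLOCK-FREE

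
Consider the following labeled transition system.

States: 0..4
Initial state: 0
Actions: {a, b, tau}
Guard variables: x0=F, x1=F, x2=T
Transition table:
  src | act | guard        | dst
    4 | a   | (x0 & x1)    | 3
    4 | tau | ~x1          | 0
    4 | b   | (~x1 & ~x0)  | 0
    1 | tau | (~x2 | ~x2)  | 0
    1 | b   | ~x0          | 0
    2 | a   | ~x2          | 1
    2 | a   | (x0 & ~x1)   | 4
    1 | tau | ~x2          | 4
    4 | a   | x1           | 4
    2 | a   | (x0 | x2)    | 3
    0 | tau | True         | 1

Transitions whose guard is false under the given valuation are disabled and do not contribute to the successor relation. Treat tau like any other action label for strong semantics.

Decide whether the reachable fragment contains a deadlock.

Reach set: {0,1}
  0: tau→1  [1 exit(s)]
  1: b→0  [1 exit(s)]

Answer: DEADLOCK-FREE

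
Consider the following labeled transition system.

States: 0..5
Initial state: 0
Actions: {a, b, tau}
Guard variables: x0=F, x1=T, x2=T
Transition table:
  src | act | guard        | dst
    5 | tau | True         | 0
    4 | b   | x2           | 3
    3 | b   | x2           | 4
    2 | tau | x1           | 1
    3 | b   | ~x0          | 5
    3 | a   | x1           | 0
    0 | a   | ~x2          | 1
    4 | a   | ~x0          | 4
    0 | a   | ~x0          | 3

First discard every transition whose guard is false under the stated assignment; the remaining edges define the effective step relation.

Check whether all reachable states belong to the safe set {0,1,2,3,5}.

Answer: INVARIANT VIOLATED at state 4

Trace:
Allowed set {0,1,2,3,5}
R = {0,3,4,5}
  0: ✓
  3: ✓
  4: outside
  5: ✓
counterexample path to 4: a·b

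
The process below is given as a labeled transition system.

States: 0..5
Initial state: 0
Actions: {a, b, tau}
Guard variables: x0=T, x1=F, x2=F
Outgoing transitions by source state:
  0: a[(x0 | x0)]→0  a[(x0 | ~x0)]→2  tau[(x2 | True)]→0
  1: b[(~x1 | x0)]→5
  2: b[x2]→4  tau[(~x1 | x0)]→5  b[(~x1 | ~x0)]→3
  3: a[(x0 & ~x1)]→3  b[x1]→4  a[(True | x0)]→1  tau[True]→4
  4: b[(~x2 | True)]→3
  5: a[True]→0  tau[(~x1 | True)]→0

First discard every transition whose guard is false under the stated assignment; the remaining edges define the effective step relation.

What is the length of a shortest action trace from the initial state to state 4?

Layered search for 4:
  depth 0: {0}
  depth 1: {2}
  depth 2: {3,5}
  depth 3: {1,4}
depth(4)=3, e.g. a·b·tau

Answer: 3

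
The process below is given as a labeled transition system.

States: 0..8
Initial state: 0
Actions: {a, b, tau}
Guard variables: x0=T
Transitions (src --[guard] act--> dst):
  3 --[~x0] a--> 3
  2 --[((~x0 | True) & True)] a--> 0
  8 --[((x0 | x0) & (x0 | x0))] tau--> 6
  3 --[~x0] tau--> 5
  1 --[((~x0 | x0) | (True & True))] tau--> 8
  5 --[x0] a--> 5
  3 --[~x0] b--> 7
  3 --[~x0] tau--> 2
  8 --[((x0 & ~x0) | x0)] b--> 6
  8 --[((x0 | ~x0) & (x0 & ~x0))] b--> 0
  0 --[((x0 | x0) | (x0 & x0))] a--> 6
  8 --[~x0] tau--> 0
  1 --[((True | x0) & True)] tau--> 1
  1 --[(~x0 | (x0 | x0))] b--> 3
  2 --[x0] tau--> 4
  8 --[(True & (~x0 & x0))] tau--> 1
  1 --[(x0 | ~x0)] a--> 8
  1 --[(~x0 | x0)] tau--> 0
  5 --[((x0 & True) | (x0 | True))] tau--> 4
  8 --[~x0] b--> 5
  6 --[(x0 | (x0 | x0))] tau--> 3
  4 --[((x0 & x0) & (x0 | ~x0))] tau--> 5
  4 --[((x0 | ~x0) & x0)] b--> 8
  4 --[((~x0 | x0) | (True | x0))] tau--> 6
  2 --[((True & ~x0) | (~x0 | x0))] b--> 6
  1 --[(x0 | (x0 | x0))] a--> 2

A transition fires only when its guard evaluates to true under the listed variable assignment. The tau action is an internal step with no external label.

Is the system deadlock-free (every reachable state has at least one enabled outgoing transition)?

Reachable = {0,3,6}
  0: a→6  [deg 1]
  3: ∅  [deadlock]
  6: tau→3  [deg 1]
trace reaching 3: a·tau

Answer: DEADLOCK at state 3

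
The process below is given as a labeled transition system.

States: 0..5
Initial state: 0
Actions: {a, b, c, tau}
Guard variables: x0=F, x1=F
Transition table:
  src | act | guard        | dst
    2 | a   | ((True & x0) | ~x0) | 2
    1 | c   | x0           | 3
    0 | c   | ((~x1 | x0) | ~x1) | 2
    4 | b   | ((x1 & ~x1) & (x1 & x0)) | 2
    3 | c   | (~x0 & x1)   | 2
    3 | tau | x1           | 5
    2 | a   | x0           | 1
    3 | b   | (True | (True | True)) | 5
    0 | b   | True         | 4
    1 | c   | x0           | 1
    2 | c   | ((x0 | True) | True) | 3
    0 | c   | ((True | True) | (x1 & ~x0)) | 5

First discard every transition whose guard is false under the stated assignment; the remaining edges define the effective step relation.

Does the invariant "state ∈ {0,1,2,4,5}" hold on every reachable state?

Inv-set: {0,1,2,4,5}
R = {0,2,3,4,5}
  0: ok
  2: ok
  3: ✗ unsafe
  4: ok
  5: ok
counterexample path to 3: c·c

Answer: INVARIANT VIOLATED at state 3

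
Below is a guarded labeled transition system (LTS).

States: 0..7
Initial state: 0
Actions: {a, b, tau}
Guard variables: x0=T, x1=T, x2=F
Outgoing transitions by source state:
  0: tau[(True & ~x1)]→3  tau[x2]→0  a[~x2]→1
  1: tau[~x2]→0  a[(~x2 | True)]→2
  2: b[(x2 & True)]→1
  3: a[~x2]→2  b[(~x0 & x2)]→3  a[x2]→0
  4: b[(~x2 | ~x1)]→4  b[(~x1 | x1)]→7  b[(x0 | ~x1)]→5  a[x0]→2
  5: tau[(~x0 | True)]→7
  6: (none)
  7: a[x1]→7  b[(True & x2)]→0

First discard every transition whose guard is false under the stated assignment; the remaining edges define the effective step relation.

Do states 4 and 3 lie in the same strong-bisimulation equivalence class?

Answer: NOT BISIMILAR

Trace:
Refine partition for ~:
  P[0] = {{0,1,2,3,4,5,6,7}}
  P[1] = {{0,3,7},{1},{2,6},{4},{5}}
  P[2] = {{0},{1},{2,6},{3},{4},{5},{7}}
stable after 3 split(s): 7 block(s)
[4]={4}  [3]={3}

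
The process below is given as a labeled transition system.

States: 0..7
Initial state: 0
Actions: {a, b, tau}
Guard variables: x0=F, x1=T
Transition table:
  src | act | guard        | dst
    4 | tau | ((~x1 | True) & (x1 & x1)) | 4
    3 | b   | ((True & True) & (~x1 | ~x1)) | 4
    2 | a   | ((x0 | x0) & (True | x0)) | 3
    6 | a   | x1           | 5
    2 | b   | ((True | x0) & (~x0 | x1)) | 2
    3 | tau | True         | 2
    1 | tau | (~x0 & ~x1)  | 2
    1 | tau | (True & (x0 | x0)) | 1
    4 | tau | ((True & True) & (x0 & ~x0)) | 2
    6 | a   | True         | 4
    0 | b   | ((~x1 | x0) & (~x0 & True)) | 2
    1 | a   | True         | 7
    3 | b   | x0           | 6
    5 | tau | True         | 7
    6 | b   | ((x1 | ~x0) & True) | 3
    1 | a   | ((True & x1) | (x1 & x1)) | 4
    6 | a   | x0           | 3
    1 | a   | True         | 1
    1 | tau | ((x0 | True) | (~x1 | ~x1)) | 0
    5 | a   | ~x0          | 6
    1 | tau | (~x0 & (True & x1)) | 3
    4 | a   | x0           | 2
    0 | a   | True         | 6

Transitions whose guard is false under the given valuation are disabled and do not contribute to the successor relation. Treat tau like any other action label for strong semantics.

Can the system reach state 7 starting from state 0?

14 transition(s) survive guard evaluation.
Layer 0: {0}
Layer 1: {6}  cumulative {0,6}
Layer 2: {3,4,5}  cumulative {0,3,4,5,6}
Layer 3: {2,7}  cumulative {0,2,3,4,5,6,7}
Reachable = {0,2,3,4,5,6,7}
witness 7: a·a·tau

Answer: REACHABLE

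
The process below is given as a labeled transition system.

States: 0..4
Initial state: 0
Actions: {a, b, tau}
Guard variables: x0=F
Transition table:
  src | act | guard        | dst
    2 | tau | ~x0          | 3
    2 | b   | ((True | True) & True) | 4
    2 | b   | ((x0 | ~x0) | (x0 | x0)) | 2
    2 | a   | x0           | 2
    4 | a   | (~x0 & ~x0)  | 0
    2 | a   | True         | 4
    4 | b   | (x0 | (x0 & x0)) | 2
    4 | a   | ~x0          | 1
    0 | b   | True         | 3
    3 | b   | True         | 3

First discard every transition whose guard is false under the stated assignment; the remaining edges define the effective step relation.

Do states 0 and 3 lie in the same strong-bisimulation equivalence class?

Refine partition for ~:
  P[0] = {{0,1,2,3,4}}
  P[1] = {{0,3},{1},{2},{4}}
4 equivalence class(es) (converged in 2)
[0]={0,3}  [3]={0,3}

Answer: BISIMILAR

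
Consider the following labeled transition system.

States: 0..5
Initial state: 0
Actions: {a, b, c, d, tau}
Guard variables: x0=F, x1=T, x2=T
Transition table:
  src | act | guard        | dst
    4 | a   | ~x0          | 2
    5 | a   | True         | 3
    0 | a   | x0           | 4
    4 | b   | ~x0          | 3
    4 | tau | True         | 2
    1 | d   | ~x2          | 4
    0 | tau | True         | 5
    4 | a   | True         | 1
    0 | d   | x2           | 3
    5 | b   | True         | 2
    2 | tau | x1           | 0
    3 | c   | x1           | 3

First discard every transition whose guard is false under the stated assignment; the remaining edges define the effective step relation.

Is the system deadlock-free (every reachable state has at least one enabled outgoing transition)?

Answer: DEADLOCK-FREE

Trace:
R = {0,2,3,5}
  0: d→3  tau→5  [2 exit(s)]
  2: tau→0  [1 exit(s)]
  3: c→3  [1 exit(s)]
  5: a→3  b→2  [2 exit(s)]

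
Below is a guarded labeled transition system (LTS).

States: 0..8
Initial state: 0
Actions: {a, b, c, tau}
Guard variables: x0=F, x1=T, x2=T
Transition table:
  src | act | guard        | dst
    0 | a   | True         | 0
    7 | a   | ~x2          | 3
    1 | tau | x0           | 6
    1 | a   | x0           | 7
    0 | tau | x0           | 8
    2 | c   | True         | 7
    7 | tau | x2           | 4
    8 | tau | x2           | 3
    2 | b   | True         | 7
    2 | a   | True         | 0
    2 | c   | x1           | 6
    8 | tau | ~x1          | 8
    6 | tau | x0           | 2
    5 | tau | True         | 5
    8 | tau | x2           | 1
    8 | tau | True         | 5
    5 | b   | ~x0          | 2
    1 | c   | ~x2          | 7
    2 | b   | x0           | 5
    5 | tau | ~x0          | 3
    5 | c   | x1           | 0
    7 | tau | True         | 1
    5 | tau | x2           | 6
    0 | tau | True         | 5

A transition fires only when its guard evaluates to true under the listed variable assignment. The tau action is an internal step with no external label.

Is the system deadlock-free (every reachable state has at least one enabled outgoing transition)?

Reach set: {0,1,2,3,4,5,6,7}
  0: a→0  tau→5  [2 out]
  1: ∅  [STUCK]
  2: a→0  b→7  c→6  c→7  [4 out]
  3: ∅  [STUCK]
  4: ∅  [STUCK]
  5: b→2  c→0  tau→3  tau→5  tau→6  [5 out]
  6: ∅  [STUCK]
  7: tau→1  tau→4  [2 out]
witness 1: tau·b·c·tau

Answer: DEADLOCK at state 1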